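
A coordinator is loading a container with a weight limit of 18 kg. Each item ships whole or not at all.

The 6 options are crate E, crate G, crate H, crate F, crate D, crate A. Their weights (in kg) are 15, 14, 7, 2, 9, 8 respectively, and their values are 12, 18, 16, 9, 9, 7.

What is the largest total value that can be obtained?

34

This is an integer program with binary decision variables.
crate H + crate F + crate D: weight 7 + 2 + 9 = 18 ≤ 18, value 16 + 9 + 9 = 34.
crate H + crate F + crate A: weight 7 + 2 + 8 = 17 ≤ 18, value 16 + 9 + 7 = 32.
Best is crate H, crate F, and crate D with total value 34.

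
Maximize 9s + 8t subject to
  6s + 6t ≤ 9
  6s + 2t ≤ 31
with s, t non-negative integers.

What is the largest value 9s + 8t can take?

The continuous relaxation peaks at (1.5, 0) with value 13.50; rounding to a feasible lattice point costs some objective.
(s,t)=(1,0): 6·1+6·0=6≤9, 6·1+2·0=6≤31, objective 9.
(s,t)=(0,1): 6·0+6·1=6≤9, 6·0+2·1=2≤31, objective 8.
(s,t)=(0,0): 6·0+6·0=0≤9, 6·0+2·0=0≤31, objective 0.
No feasible integer point exceeds 9.

9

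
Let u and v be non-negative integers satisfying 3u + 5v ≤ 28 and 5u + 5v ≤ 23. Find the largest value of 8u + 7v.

32

The continuous relaxation peaks at (4.6, 0) with value 36.80; rounding to a feasible lattice point costs some objective.
(u,v)=(4,0): 3·4+5·0=12≤28, 5·4+5·0=20≤23, objective 32.
(u,v)=(3,1): 3·3+5·1=14≤28, 5·3+5·1=20≤23, objective 31.
(u,v)=(3,0): 3·3+5·0=9≤28, 5·3+5·0=15≤23, objective 24.
The best lattice point is (4,0), giving 32.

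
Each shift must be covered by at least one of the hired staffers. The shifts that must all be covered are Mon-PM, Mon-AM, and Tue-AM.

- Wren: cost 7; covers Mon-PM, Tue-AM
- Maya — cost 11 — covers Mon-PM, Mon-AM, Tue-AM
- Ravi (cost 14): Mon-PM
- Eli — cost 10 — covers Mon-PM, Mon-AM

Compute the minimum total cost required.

11

This is a weighted set-cover instance.
The greedy cost-per-new-shift heuristic would pick Wren and Eli for 17, but a cheaper cover exists.
Maya alone covers Mon-PM, Mon-AM, Tue-AM — every shift.
Total cost: 11.
No cover costs less than 11.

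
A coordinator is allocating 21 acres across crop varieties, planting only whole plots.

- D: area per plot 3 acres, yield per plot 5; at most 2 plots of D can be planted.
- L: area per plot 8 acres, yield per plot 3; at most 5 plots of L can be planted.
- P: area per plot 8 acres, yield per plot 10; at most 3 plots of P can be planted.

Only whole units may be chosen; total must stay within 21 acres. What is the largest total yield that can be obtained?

1×D and 2×P: area 19 ≤ 21, yield 1·5 + 2·10 = 25.
2×P: area 16 ≤ 21, yield 2·10 = 20.
Best is 25.

25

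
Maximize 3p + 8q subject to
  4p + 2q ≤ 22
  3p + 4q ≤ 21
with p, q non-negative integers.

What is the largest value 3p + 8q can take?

40

(p,q)=(0,5) is feasible, giving 40.
(p,q)=(1,4) is feasible, giving 35.
(p,q)=(0,4) is feasible, giving 32.
No feasible integer point exceeds 40.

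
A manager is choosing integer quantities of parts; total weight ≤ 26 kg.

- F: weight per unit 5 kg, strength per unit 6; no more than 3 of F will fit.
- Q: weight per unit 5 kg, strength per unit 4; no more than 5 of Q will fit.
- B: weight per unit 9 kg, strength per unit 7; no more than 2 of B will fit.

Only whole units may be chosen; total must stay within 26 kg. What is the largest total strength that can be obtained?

This is a bounded integer knapsack.
Take 3×F and 2×Q: weight 25 ≤ 26, strength 3·6 + 2·4 = 26.
F has the best ratio (6/5) and is taken to its limit of 3; remaining capacity is filled optimally with the others.

26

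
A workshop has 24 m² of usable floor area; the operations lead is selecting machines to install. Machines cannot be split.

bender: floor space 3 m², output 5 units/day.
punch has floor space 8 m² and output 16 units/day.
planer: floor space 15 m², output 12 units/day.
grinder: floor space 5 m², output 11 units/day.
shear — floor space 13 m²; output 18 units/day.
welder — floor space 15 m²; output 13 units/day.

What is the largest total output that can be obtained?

39

Take bender, punch, and shear: floor space 3 + 8 + 13 = 24 ≤ 24, output 5 + 16 + 18 = 39.
No other feasible combination does better.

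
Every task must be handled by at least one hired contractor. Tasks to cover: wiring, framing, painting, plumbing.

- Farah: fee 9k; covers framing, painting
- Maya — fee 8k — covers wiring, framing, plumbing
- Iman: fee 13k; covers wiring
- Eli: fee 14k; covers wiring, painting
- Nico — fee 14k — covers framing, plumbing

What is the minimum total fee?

17

This is a weighted set-cover instance.
Choose Farah and Maya: together they cover wiring, framing, painting, plumbing — every task.
Total fee: 9 + 8 = 17.
No cover costs less than 17.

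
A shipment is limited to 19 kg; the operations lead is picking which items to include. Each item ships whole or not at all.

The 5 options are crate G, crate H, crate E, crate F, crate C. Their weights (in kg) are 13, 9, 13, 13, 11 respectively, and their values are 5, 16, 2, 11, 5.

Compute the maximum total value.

Take crate H: weight 9 ≤ 19, value 16.
No other feasible combination does better.

16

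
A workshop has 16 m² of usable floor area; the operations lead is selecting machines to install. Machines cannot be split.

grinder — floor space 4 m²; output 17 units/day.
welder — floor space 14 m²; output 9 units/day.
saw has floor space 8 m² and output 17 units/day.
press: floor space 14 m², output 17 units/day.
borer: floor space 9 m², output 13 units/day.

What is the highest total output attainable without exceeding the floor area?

34

grinder + borer: floor space 4 + 9 = 13 ≤ 16, output 17 + 13 = 30.
grinder + saw: floor space 4 + 8 = 12 ≤ 16, output 17 + 17 = 34.
Best is grinder and saw with total output 34.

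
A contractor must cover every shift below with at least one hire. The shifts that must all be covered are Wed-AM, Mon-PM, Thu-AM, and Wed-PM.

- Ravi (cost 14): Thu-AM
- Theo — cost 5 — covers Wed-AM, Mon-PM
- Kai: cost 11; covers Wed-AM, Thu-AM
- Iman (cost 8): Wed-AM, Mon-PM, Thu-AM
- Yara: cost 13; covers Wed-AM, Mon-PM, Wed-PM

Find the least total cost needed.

The greedy cost-per-new-shift heuristic would pick Theo, Iman, and Yara for 26, but a cheaper cover exists.
Choose Iman and Yara: together they cover Wed-AM, Mon-PM, Thu-AM, Wed-PM — every shift.
Total cost: 8 + 13 = 21.
No cover costs less than 21.

21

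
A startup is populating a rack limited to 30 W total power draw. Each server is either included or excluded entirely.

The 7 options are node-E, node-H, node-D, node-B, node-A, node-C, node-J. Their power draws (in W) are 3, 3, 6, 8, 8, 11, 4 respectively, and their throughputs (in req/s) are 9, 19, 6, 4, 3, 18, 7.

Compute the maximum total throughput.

59

node-E + node-H + node-A + node-C + node-J: power draw 3 + 3 + 8 + 11 + 4 = 29 ≤ 30, throughput 9 + 19 + 3 + 18 + 7 = 56.
node-E + node-H + node-D + node-C + node-J: power draw 3 + 3 + 6 + 11 + 4 = 27 ≤ 30, throughput 9 + 19 + 6 + 18 + 7 = 59.
node-E + node-H + node-B + node-C + node-J: power draw 3 + 3 + 8 + 11 + 4 = 29 ≤ 30, throughput 9 + 19 + 4 + 18 + 7 = 57.
Best is node-E, node-H, node-D, node-C, and node-J with total throughput 59.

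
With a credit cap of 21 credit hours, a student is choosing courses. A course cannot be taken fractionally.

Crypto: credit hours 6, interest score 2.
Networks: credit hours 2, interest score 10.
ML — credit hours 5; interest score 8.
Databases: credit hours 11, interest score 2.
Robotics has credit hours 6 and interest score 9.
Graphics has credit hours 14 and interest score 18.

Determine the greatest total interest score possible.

Treat it as a binary knapsack problem.
Take Networks, ML, and Graphics: credit hours 2 + 5 + 14 = 21 ≤ 21, interest score 10 + 8 + 18 = 36.
No other feasible combination does better.

36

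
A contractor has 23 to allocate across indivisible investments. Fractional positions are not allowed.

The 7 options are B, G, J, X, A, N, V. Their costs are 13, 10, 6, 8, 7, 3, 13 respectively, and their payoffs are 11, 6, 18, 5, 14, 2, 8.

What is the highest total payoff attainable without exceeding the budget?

Take G, J, and A: cost 10 + 6 + 7 = 23 ≤ 23, payoff 6 + 18 + 14 = 38.
No other feasible combination does better.

38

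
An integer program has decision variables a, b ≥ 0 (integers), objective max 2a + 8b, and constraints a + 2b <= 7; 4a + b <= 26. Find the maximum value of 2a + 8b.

The continuous relaxation peaks at (0, 3.5) with value 28.00; rounding to a feasible lattice point costs some objective.
(a,b)=(1,3): 1·1+2·3=7≤7, 4·1+1·3=7≤26, objective 26.
(a,b)=(0,3): 1·0+2·3=6≤7, 4·0+1·3=3≤26, objective 24.
(a,b)=(2,2): 1·2+2·2=6≤7, 4·2+1·2=10≤26, objective 20.
The best lattice point is (1,3), giving 26.

26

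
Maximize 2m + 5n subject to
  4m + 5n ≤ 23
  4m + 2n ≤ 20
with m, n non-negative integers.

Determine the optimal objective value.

20

Relaxing integrality, the LP optimum is 23.00 at (m,n) = (0, 4.6), which is not an integer point.
(m,n)=(0,4): 4·0+5·4=20≤23, 4·0+2·4=8≤20, objective 20.
(m,n)=(1,3): 4·1+5·3=19≤23, 4·1+2·3=10≤20, objective 17.
Maximum is 20 at (m,n)=(0,4).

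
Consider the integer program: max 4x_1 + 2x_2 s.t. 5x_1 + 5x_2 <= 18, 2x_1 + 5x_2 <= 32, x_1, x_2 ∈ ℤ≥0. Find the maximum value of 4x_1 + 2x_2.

12

The continuous relaxation peaks at (3.6, 0) with value 14.40; rounding to a feasible lattice point costs some objective.
(x_1,x_2)=(3,0): 5·3+5·0=15≤18, 2·3+5·0=6≤32, objective 12.
(x_1,x_2)=(2,1): 5·2+5·1=15≤18, 2·2+5·1=9≤32, objective 10.
No feasible integer point exceeds 12.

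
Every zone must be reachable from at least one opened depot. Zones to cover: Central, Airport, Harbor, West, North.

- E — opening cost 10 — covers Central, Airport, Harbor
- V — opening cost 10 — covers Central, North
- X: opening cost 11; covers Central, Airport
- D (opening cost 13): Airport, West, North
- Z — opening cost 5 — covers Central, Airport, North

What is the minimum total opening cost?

The greedy cost-per-new-zone heuristic would pick Z, E, and D for 28, but a cheaper cover exists.
Choose E and D: together they cover Central, Airport, Harbor, West, North — every zone.
Total opening cost: 10 + 13 = 23.
No cover costs less than 23.

23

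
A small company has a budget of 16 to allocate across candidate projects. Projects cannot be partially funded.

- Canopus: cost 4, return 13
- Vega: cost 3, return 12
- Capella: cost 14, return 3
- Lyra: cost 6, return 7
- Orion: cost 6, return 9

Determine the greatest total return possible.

34

This is a 0-1 knapsack instance.
Take Canopus, Vega, and Orion: cost 4 + 3 + 6 = 13 ≤ 16, return 13 + 12 + 9 = 34.
No other feasible combination does better.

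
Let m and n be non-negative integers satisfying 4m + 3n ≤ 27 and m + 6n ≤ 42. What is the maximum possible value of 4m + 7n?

(m,n)=(2,6): 4·2+3·6=26≤27, 1·2+6·6=38≤42, objective 50.
(m,n)=(0,7): 4·0+3·7=21≤27, 1·0+6·7=42≤42, objective 49.
(m,n)=(3,5): 4·3+3·5=27≤27, 1·3+6·5=33≤42, objective 47.
The best lattice point is (2,6), giving 50.

50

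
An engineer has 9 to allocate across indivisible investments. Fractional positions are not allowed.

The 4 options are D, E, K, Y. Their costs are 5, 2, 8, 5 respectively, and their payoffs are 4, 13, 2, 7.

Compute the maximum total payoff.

20

Take E and Y: cost 2 + 5 = 7 ≤ 9, payoff 13 + 7 = 20.
No other feasible combination does better.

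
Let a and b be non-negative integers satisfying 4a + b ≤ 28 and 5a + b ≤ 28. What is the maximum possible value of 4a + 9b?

252

(a,b)=(0,28): 4·0+1·28=28≤28, 5·0+1·28=28≤28, objective 252.
(a,b)=(0,27): 4·0+1·27=27≤28, 5·0+1·27=27≤28, objective 243.
Maximum is 252 at (a,b)=(0,28).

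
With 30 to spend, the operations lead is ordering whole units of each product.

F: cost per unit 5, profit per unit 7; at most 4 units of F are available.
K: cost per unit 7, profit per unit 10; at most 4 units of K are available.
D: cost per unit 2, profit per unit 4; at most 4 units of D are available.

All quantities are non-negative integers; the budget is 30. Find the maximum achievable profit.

3×K and 4×D: cost 29 ≤ 30, profit 3·10 + 4·4 = 46.
3×F, 1×K, and 4×D: cost 30 ≤ 30, profit 3·7 + 1·10 + 4·4 = 47.
Best is 47.

47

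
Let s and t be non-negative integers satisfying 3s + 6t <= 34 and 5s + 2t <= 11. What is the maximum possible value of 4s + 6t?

30

Relaxing integrality, the LP optimum is 33.00 at (s,t) = (0, 5.5), which is not an integer point.
(s,t)=(0,5): 3·0+6·5=30≤34, 5·0+2·5=10≤11, objective 30.
(s,t)=(0,4): 3·0+6·4=24≤34, 5·0+2·4=8≤11, objective 24.
Maximum is 30 at (s,t)=(0,5).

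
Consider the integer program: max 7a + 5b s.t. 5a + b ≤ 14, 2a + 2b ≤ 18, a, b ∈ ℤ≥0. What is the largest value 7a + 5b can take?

Relaxing integrality, the LP optimum is 47.50 at (a,b) = (1.25, 7.75), which is not an integer point.
(a,b)=(1,8) is feasible, giving 47.
(a,b)=(0,9) is feasible, giving 45.
Maximum is 47 at (a,b)=(1,8).

47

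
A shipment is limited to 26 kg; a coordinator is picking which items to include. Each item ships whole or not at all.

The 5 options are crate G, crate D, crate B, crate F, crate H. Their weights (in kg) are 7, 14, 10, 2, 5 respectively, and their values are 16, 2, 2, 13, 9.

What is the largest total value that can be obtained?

40

Treat it as a binary knapsack problem.
crate G + crate B + crate F + crate H: weight 7 + 10 + 2 + 5 = 24 ≤ 26, value 16 + 2 + 13 + 9 = 40.
crate G + crate F + crate H: weight 7 + 2 + 5 = 14 ≤ 26, value 16 + 13 + 9 = 38.
crate G + crate B + crate F: weight 7 + 10 + 2 = 19 ≤ 26, value 16 + 2 + 13 = 31.
Best is crate G, crate B, crate F, and crate H with total value 40.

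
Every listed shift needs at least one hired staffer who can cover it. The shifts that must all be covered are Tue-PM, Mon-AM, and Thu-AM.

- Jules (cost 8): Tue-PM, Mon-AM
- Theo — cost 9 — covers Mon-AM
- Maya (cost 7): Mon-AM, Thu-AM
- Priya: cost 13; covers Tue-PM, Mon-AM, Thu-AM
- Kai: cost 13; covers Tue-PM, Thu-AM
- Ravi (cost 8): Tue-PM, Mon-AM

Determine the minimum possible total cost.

The greedy cost-per-new-shift heuristic would pick Maya and Jules for 15, but a cheaper cover exists.
Priya alone covers Tue-PM, Mon-AM, Thu-AM — every shift.
Total cost: 13.
No cover costs less than 13.

13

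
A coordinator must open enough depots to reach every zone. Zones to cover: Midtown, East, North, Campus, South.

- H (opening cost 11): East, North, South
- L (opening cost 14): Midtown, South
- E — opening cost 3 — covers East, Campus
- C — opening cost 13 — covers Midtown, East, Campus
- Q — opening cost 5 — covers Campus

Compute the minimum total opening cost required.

The greedy cost-per-new-zone heuristic would pick E, H, and C for 27, but a cheaper cover exists.
Choose H and C: together they cover Midtown, East, North, Campus, South — every zone.
Total opening cost: 11 + 13 = 24.
No cover costs less than 24.

24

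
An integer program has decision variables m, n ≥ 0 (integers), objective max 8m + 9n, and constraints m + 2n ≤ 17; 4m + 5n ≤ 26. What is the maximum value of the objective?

Relaxing integrality, the LP optimum is 52.00 at (m,n) = (6.5, 0), which is not an integer point.
(m,n)=(4,2): 1·4+2·2=8≤17, 4·4+5·2=26≤26, objective 50.
(m,n)=(5,1): 1·5+2·1=7≤17, 4·5+5·1=25≤26, objective 49.
No feasible integer point exceeds 50.

50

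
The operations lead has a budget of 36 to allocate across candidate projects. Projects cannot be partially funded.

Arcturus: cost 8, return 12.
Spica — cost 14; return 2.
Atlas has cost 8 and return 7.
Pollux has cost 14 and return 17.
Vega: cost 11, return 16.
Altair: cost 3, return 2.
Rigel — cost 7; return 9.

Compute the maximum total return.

47

This is a 0-1 knapsack instance.
Allowing fractional choices, the relaxed optimum would be about 49.1, but projects are indivisible.
Arcturus + Pollux + Vega + Altair: cost 8 + 14 + 11 + 3 = 36 ≤ 36, return 12 + 17 + 16 + 2 = 47.
Arcturus + Pollux + Vega: cost 8 + 14 + 11 = 33 ≤ 36, return 12 + 17 + 16 = 45.
Best is Arcturus, Pollux, Vega, and Altair with total return 47.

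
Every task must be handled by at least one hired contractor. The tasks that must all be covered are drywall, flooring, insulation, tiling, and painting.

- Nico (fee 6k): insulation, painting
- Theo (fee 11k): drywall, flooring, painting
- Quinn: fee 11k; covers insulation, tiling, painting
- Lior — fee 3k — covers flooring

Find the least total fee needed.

This is a weighted set-cover instance.
Choose Theo and Quinn: together they cover drywall, flooring, insulation, tiling, painting — every task.
Total fee: 11 + 11 = 22.

22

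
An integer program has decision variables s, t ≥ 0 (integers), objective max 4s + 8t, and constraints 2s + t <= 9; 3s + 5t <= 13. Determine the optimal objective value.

The continuous relaxation peaks at (0, 2.6) with value 20.80; rounding to a feasible lattice point costs some objective.
(s,t)=(1,2): 2·1+1·2=4≤9, 3·1+5·2=13≤13, objective 20.
(s,t)=(2,1): 2·2+1·1=5≤9, 3·2+5·1=11≤13, objective 16.
(s,t)=(0,2): 2·0+1·2=2≤9, 3·0+5·2=10≤13, objective 16.
The best lattice point is (1,2), giving 20.

20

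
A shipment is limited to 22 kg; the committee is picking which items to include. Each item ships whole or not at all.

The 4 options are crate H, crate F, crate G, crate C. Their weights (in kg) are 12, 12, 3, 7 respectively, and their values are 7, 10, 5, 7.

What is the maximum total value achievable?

This is a 0-1 knapsack instance.
crate H + crate G + crate C: weight 12 + 3 + 7 = 22 ≤ 22, value 7 + 5 + 7 = 19.
crate F + crate G + crate C: weight 12 + 3 + 7 = 22 ≤ 22, value 10 + 5 + 7 = 22.
Best is crate F, crate G, and crate C with total value 22.

22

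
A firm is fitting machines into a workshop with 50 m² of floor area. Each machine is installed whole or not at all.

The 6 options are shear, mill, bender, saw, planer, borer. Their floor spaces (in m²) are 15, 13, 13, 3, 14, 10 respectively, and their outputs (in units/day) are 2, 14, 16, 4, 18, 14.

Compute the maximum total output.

This is an integer program with binary decision variables.
Allowing fractional choices, the relaxed optimum would be about 62.8, but machines are indivisible.
mill + bender + saw + planer: floor space 13 + 13 + 3 + 14 = 43 ≤ 50, output 14 + 16 + 4 + 18 = 52.
mill + bender + planer + borer: floor space 13 + 13 + 14 + 10 = 50 ≤ 50, output 14 + 16 + 18 + 14 = 62.
bender + saw + planer + borer: floor space 13 + 3 + 14 + 10 = 40 ≤ 50, output 16 + 4 + 18 + 14 = 52.
Best is mill, bender, planer, and borer with total output 62.

62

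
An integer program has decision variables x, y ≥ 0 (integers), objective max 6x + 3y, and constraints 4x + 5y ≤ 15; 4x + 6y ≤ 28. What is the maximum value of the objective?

(x,y)=(3,0) is feasible, giving 18.
(x,y)=(2,1) is feasible, giving 15.
(x,y)=(2,0) is feasible, giving 12.
Maximum is 18 at (x,y)=(3,0).

18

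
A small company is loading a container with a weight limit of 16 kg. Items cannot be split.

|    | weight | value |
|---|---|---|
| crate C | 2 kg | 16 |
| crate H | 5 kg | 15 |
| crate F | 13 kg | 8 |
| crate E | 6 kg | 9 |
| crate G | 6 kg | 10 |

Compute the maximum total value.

41

Allowing fractional choices, the relaxed optimum would be about 45.5, but items are indivisible.
crate C + crate H + crate G: weight 2 + 5 + 6 = 13 ≤ 16, value 16 + 15 + 10 = 41.
crate C + crate E + crate G: weight 2 + 6 + 6 = 14 ≤ 16, value 16 + 9 + 10 = 35.
crate C + crate H + crate E: weight 2 + 5 + 6 = 13 ≤ 16, value 16 + 15 + 9 = 40.
Best is crate C, crate H, and crate G with total value 41.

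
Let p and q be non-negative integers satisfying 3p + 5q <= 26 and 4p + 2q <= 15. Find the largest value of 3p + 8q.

40

(p,q)=(0,5): 3·0+5·5=25≤26, 4·0+2·5=10≤15, objective 40.
(p,q)=(1,4): 3·1+5·4=23≤26, 4·1+2·4=12≤15, objective 35.
(p,q)=(0,4): 3·0+5·4=20≤26, 4·0+2·4=8≤15, objective 32.
No feasible integer point exceeds 40.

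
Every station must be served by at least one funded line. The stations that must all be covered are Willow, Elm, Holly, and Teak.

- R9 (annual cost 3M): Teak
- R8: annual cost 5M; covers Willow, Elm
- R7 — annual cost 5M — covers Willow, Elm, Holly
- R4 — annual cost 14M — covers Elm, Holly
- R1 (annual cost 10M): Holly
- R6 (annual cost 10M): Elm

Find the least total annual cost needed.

Choose R9 and R7: together they cover Willow, Elm, Holly, Teak — every station.
Total annual cost: 3 + 5 = 8.

8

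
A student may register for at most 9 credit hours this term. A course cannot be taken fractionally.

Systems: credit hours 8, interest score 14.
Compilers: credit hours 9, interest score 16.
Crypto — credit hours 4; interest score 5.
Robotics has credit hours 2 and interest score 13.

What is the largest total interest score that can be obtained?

18

Compilers: credit hours 9 ≤ 9, interest score 16.
Crypto + Robotics: credit hours 4 + 2 = 6 ≤ 9, interest score 5 + 13 = 18.
Best is Crypto and Robotics with total interest score 18.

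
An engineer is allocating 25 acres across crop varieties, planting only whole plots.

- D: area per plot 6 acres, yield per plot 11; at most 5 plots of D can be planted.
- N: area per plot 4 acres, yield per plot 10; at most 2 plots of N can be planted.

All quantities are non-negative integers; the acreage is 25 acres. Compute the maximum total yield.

44

This is a bounded integer knapsack.
3×D and 1×N: area 22 ≤ 25, yield 3·11 + 1·10 = 43.
4×D: area 24 ≤ 25, yield 4·11 = 44.
Best is 44.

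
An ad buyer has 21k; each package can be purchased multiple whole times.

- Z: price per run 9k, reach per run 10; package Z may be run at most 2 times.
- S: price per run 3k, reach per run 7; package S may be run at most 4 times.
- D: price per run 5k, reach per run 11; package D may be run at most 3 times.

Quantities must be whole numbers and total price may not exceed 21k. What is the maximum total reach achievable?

This is a bounded integer knapsack.
S has the best ratio (7/3); taking only S gives at most 4×7 = 28 (stopped by the supply cap of 4).
Mixing does better — 2×S and 3×D: price 21 ≤ 21, reach 2·7 + 3·11 = 47.

47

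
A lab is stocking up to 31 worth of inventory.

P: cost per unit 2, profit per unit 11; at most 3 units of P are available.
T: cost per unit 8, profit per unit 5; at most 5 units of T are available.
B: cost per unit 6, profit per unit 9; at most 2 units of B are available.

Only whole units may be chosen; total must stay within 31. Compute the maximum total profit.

3×P, 1×T, and 2×B: cost 26 ≤ 31, profit 3·11 + 1·5 + 2·9 = 56.
3×P, 2×T, and 1×B: cost 28 ≤ 31, profit 3·11 + 2·5 + 1·9 = 52.
Best is 56.

56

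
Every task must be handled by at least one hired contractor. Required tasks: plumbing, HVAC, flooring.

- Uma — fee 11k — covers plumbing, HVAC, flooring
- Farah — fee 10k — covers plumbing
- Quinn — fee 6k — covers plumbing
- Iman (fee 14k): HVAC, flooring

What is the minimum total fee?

11

Uma alone covers plumbing, HVAC, flooring — every task.
Total fee: 11.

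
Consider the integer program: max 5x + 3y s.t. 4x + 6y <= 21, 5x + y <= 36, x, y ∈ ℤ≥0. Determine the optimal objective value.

25

The continuous relaxation peaks at (5.25, 0) with value 26.25; rounding to a feasible lattice point costs some objective.
(x,y)=(5,0): 4·5+6·0=20≤21, 5·5+1·0=25≤36, objective 25.
(x,y)=(4,0): 4·4+6·0=16≤21, 5·4+1·0=20≤36, objective 20.
No feasible integer point exceeds 25.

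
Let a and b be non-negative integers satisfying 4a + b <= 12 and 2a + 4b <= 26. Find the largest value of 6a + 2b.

The continuous relaxation peaks at (1.57, 5.71) with value 20.86; rounding to a feasible lattice point costs some objective.
(a,b)=(2,4): 4·2+1·4=12≤12, 2·2+4·4=20≤26, objective 20.
(a,b)=(2,3): 4·2+1·3=11≤12, 2·2+4·3=16≤26, objective 18.
(a,b)=(1,6): 4·1+1·6=10≤12, 2·1+4·6=26≤26, objective 18.
(a,b)=(1,5): 4·1+1·5=9≤12, 2·1+4·5=22≤26, objective 16.
The best lattice point is (2,4), giving 20.

20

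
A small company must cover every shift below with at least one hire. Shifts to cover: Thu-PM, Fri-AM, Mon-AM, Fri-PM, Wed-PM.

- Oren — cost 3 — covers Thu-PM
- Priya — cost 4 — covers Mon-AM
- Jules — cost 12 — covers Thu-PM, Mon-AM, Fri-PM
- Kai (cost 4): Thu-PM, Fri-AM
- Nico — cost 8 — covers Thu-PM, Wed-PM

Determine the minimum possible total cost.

Choose Jules, Kai, and Nico: together they cover Thu-PM, Fri-AM, Mon-AM, Fri-PM, Wed-PM — every shift.
Total cost: 12 + 4 + 8 = 24.

24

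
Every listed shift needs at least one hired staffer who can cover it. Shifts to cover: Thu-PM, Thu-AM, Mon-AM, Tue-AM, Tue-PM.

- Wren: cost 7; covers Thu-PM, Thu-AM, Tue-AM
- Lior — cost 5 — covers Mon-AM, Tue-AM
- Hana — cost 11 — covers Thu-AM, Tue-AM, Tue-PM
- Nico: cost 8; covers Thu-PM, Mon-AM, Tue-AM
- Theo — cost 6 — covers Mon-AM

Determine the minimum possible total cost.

19

The greedy cost-per-new-shift heuristic would pick Wren, Lior, and Hana for 23, but a cheaper cover exists.
Choose Hana and Nico: together they cover Thu-PM, Thu-AM, Mon-AM, Tue-AM, Tue-PM — every shift.
Total cost: 11 + 8 = 19.
No cover costs less than 19.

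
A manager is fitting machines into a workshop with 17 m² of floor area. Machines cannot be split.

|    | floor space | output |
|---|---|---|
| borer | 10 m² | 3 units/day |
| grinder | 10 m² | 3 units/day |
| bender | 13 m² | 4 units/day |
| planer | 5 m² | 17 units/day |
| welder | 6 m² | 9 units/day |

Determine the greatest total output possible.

planer + welder: floor space 5 + 6 = 11 ≤ 17, output 17 + 9 = 26.
borer + planer: floor space 10 + 5 = 15 ≤ 17, output 3 + 17 = 20.
grinder + planer: floor space 10 + 5 = 15 ≤ 17, output 3 + 17 = 20.
Best is planer and welder with total output 26.

26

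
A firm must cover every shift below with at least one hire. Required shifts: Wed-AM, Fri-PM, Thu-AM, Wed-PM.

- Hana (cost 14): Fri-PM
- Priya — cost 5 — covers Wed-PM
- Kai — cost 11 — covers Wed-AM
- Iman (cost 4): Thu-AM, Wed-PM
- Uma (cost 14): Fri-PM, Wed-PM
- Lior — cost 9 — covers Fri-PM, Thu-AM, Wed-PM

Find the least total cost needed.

The greedy cost-per-new-shift heuristic would pick Iman, Lior, and Kai for 24, but a cheaper cover exists.
Choose Kai and Lior: together they cover Wed-AM, Fri-PM, Thu-AM, Wed-PM — every shift.
Total cost: 11 + 9 = 20.
No cover costs less than 20.

20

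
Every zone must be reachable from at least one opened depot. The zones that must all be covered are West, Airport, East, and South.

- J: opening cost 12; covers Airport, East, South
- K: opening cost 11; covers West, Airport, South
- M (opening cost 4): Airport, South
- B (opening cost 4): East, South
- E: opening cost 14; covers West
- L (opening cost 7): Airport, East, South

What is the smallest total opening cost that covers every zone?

15

The greedy cost-per-new-zone heuristic would pick M, B, and K for 19, but a cheaper cover exists.
Choose K and B: together they cover West, Airport, East, South — every zone.
Total opening cost: 11 + 4 = 15.
No cover costs less than 15.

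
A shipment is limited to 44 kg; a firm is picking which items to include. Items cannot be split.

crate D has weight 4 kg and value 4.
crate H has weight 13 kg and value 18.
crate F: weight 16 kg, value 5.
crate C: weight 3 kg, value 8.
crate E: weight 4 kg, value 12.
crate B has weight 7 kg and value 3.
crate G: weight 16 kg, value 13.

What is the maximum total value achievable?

Treat it as a binary knapsack problem.
Allowing fractional choices, the relaxed optimum would be about 56.7, but items are indivisible.
crate D + crate H + crate C + crate E + crate G: weight 4 + 13 + 3 + 4 + 16 = 40 ≤ 44, value 4 + 18 + 8 + 12 + 13 = 55.
crate H + crate C + crate E + crate G: weight 13 + 3 + 4 + 16 = 36 ≤ 44, value 18 + 8 + 12 + 13 = 51.
crate H + crate C + crate E + crate B + crate G: weight 13 + 3 + 4 + 7 + 16 = 43 ≤ 44, value 18 + 8 + 12 + 3 + 13 = 54.
Best is crate D, crate H, crate C, crate E, and crate G with total value 55.

55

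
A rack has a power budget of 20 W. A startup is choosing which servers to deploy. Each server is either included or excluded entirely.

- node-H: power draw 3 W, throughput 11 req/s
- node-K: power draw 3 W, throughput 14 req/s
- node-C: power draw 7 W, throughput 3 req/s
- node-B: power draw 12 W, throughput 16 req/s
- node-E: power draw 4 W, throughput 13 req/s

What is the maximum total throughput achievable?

Treat it as a binary knapsack problem.
node-K + node-B + node-E: power draw 3 + 12 + 4 = 19 ≤ 20, throughput 14 + 16 + 13 = 43.
node-H + node-K + node-C + node-E: power draw 3 + 3 + 7 + 4 = 17 ≤ 20, throughput 11 + 14 + 3 + 13 = 41.
Best is node-K, node-B, and node-E with total throughput 43.

43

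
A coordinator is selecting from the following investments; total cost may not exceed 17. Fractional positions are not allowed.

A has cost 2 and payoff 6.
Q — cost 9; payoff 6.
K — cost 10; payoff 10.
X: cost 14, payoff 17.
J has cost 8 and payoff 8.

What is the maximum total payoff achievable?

23

Allowing fractional choices, the relaxed optimum would be about 24.0, but investments are indivisible.
A + X: cost 2 + 14 = 16 ≤ 17, payoff 6 + 17 = 23.
X: cost 14 ≤ 17, payoff 17.
Best is A and X with total payoff 23.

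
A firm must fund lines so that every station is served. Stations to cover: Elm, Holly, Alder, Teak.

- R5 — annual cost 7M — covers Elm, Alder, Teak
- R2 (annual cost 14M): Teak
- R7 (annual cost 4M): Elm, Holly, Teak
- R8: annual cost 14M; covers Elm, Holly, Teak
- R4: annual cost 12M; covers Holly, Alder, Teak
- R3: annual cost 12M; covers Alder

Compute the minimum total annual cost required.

Choose R5 and R7: together they cover Elm, Holly, Alder, Teak — every station.
Total annual cost: 7 + 4 = 11.
No cover costs less than 11.

11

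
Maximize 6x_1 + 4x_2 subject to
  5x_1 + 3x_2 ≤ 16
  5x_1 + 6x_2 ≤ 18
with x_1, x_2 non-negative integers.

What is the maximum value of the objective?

(x_1,x_2)=(3,0): 5·3+3·0=15≤16, 5·3+6·0=15≤18, objective 18.
(x_1,x_2)=(2,1): 5·2+3·1=13≤16, 5·2+6·1=16≤18, objective 16.
The best lattice point is (3,0), giving 18.

18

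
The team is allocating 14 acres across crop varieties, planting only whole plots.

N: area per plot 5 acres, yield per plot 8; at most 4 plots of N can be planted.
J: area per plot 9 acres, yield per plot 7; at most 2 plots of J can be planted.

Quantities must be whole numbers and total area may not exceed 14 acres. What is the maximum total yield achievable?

N has the best ratio (8/5); taking only N gives at most 2×8 = 16 (stopped by the area limit).
Optimal: 2×N: area 10 ≤ 14, yield 2·8 = 16.

16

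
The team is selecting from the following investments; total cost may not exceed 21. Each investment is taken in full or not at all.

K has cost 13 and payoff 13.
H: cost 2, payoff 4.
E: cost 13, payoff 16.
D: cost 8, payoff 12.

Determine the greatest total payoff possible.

Allowing fractional choices, the relaxed optimum would be about 29.5, but investments are indivisible.
H + E: cost 2 + 13 = 15 ≤ 21, payoff 4 + 16 = 20.
K + D: cost 13 + 8 = 21 ≤ 21, payoff 13 + 12 = 25.
E + D: cost 13 + 8 = 21 ≤ 21, payoff 16 + 12 = 28.
Best is E and D with total payoff 28.

28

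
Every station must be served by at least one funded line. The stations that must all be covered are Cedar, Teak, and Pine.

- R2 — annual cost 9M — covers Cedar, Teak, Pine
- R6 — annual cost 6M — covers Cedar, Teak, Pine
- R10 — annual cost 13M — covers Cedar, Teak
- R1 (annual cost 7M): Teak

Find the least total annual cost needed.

6

R6 alone covers Cedar, Teak, Pine — every station.
Total annual cost: 6.
No cover costs less than 6.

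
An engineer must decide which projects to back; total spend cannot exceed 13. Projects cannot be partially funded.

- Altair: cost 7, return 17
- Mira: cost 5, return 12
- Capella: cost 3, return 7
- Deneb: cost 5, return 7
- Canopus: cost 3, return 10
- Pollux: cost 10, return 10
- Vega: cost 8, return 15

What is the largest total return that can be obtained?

This is a 0-1 knapsack instance.
Mira + Capella + Canopus: cost 5 + 3 + 3 = 11 ≤ 13, return 12 + 7 + 10 = 29.
Altair + Capella + Canopus: cost 7 + 3 + 3 = 13 ≤ 13, return 17 + 7 + 10 = 34.
Best is Altair, Capella, and Canopus with total return 34.

34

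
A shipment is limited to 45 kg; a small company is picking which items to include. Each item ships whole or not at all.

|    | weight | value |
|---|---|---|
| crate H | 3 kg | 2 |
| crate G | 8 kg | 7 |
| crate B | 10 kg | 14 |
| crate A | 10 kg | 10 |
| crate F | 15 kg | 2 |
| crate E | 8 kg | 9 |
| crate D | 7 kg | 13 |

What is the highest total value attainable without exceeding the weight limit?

Take crate G, crate B, crate A, crate E, and crate D: weight 8 + 10 + 10 + 8 + 7 = 43 ≤ 45, value 7 + 14 + 10 + 9 + 13 = 53.
No other feasible combination does better.

53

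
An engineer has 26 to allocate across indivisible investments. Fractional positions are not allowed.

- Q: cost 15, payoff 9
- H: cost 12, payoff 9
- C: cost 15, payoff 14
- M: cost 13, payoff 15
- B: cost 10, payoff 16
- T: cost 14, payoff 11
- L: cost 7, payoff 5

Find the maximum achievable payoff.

Treat it as a binary knapsack problem.
Take M and B: cost 13 + 10 = 23 ≤ 26, payoff 15 + 16 = 31.
No other feasible combination does better.

31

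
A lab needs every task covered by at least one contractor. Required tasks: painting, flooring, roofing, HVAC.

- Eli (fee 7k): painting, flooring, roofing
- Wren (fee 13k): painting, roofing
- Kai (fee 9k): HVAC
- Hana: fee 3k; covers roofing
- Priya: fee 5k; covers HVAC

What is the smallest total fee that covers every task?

12

Choose Eli and Priya: together they cover painting, flooring, roofing, HVAC — every task.
Total fee: 7 + 5 = 12.
No cover costs less than 12.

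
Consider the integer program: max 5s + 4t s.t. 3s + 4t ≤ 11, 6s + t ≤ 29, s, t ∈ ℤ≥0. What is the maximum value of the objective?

15

Relaxing integrality, the LP optimum is 18.33 at (s,t) = (3.67, 0), which is not an integer point.
(s,t)=(3,0) is feasible, giving 15.
(s,t)=(2,1) is feasible, giving 14.
No feasible integer point exceeds 15.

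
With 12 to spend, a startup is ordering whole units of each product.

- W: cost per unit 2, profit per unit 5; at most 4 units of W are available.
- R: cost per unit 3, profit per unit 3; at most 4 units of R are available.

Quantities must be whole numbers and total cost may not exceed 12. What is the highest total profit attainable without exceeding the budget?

23

This is a bounded integer knapsack.
3×W and 2×R: cost 12 ≤ 12, profit 3·5 + 2·3 = 21.
4×W and 1×R: cost 11 ≤ 12, profit 4·5 + 1·3 = 23.
Best is 23.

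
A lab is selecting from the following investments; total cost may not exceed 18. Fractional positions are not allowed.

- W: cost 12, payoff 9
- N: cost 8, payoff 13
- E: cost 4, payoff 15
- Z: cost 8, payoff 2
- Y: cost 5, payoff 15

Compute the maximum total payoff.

This is an integer program with binary decision variables.
Allowing fractional choices, the relaxed optimum would be about 43.8, but investments are indivisible.
E + Z + Y: cost 4 + 8 + 5 = 17 ≤ 18, payoff 15 + 2 + 15 = 32.
N + E + Y: cost 8 + 4 + 5 = 17 ≤ 18, payoff 13 + 15 + 15 = 43.
Best is N, E, and Y with total payoff 43.

43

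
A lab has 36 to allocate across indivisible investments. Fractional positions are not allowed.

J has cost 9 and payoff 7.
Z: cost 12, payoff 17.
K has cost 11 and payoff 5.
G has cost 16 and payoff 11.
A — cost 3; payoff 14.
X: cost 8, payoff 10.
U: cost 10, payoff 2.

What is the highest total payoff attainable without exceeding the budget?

This is a 0-1 knapsack instance.
Take J, Z, A, and X: cost 9 + 12 + 3 + 8 = 32 ≤ 36, payoff 7 + 17 + 14 + 10 = 48.
No other feasible combination does better.

48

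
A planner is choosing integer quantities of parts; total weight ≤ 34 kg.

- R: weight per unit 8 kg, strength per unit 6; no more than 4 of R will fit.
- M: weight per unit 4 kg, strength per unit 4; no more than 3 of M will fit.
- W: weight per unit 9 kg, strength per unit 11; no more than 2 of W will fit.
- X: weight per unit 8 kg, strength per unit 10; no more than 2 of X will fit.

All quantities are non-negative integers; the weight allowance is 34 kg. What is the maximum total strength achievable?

42

2×W and 2×X: weight 34 ≤ 34, strength 2·11 + 2·10 = 42.
2×M, 2×W, and 1×X: weight 34 ≤ 34, strength 2·4 + 2·11 + 1·10 = 40.
Best is 42.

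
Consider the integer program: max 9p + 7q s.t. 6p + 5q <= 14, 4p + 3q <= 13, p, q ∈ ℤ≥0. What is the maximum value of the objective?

18

The continuous relaxation peaks at (2.33, 0) with value 21.00; rounding to a feasible lattice point costs some objective.
(p,q)=(2,0) is feasible, giving 18.
(p,q)=(1,1) is feasible, giving 16.
(p,q)=(1,0) is feasible, giving 9.
The best lattice point is (2,0), giving 18.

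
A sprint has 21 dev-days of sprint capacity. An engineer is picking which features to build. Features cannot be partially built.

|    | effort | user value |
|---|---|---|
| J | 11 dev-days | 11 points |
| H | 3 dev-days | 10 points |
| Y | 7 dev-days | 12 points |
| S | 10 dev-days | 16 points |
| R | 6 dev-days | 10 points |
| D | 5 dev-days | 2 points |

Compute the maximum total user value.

38

H + S + R: effort 3 + 10 + 6 = 19 ≤ 21, user value 10 + 16 + 10 = 36.
H + Y + R + D: effort 3 + 7 + 6 + 5 = 21 ≤ 21, user value 10 + 12 + 10 + 2 = 34.
H + Y + S: effort 3 + 7 + 10 = 20 ≤ 21, user value 10 + 12 + 16 = 38.
Best is H, Y, and S with total user value 38.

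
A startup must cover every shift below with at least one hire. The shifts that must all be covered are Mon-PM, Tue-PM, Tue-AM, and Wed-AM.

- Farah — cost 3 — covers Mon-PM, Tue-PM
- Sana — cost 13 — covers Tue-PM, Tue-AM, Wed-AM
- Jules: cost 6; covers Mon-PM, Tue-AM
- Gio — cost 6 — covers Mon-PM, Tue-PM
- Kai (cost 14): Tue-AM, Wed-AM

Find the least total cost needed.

This is an integer covering problem.
The greedy cost-per-new-shift heuristic would pick Farah, Jules, and Sana for 22, but a cheaper cover exists.
Choose Farah and Sana: together they cover Mon-PM, Tue-PM, Tue-AM, Wed-AM — every shift.
Total cost: 3 + 13 = 16.
No cover costs less than 16.

16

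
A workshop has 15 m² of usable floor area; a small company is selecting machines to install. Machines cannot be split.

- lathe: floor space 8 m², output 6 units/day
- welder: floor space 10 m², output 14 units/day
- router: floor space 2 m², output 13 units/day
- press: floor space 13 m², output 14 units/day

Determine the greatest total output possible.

Allowing fractional choices, the relaxed optimum would be about 30.2, but machines are indivisible.
lathe + router: floor space 8 + 2 = 10 ≤ 15, output 6 + 13 = 19.
welder + router: floor space 10 + 2 = 12 ≤ 15, output 14 + 13 = 27.
router + press: floor space 2 + 13 = 15 ≤ 15, output 13 + 14 = 27.
The maximum output is 27; one optimal choice is welder and router.

27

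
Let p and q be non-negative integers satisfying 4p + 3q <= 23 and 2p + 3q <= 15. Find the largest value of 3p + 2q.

17

The continuous relaxation peaks at (5.75, 0) with value 17.25; rounding to a feasible lattice point costs some objective.
(p,q)=(5,1): 4·5+3·1=23≤23, 2·5+3·1=13≤15, objective 17.
(p,q)=(4,2): 4·4+3·2=22≤23, 2·4+3·2=14≤15, objective 16.
The best lattice point is (5,1), giving 17.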